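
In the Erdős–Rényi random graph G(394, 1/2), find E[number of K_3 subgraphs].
E[# K_3] = C(394, 3) · (1/2)^C(3, 2) = 10116344 / 2^3 = 1264543

For each 3-subset S of vertices (there are C(394, 3) = 10116344 such S), let X_S = 1 if S induces a K_3 (all C(3, 2) = 3 edges present). Then P(X_S = 1) = (1/2)^3 = 1/8. By linearity of expectation, E[# K_3] = C(394, 3) · (1/2)^3 = 10116344 / 8 = 1264543.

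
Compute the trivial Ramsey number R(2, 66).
R(2, 66) = 66

R(2, k) = k for all k ≥ 2: in a 2-colouring of K_k, either some edge is red (a red K_2) or all edges are blue (a blue K_k). And K_{65} coloured all-blue has no blue K_66, so R(2, 66) > 65. Hence R(2, 66) = 66.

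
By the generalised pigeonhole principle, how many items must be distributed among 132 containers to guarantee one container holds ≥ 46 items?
n = (46 − 1)·132 + 1 = 5941

By the generalised pigeonhole principle, to guarantee some box contains ≥ r objects we need more than (r − 1) · k objects total. Threshold: n = (r − 1) · k + 1. With r = 46 and k = 132: n = 45 · 132 + 1 = 5940 + 1 = 5941. For n = 5940 = 45 · 132, we can put exactly 45 objects in every box, avoiding 46 in any single one — so 5941 is tight.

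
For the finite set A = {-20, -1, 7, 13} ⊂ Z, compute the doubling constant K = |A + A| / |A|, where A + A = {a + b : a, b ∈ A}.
K = |A + A| / |A| = 10/4 = 5/2

Enumerate A + A = {a + b : a, b ∈ A}. With |A| = 4, there are |A|^2 = 16 ordered sum pairs; collecting distinct values, A + A = {-40, -21, -13, -7, -2, 6, 12, 14, 20, 26}, so |A + A| = 10. Thus K = 10/4 = 5/2. For comparison, the minimum possible |A + A| over all 4-element sets is 2·4 − 1 = 7 (so min K = 7/4), attained only by arithmetic progressions.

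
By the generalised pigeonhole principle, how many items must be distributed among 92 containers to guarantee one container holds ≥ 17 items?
n = (17 − 1)·92 + 1 = 1473

By the generalised pigeonhole principle, to guarantee some box contains ≥ r objects we need more than (r − 1) · k objects total. Threshold: n = (r − 1) · k + 1. With r = 17 and k = 92: n = 16 · 92 + 1 = 1472 + 1 = 1473. For n = 1472 = 16 · 92, we can put exactly 16 objects in every box, avoiding 17 in any single one — so 1473 is tight.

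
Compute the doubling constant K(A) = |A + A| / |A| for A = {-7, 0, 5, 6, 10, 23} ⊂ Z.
K = |A + A| / |A| = 19/6

Enumerate A + A = {a + b : a, b ∈ A}. With |A| = 6, there are |A|^2 = 36 ordered sum pairs; collecting distinct values, A + A = {-14, -7, -2, -1, 0, 3, 5, 6, 10, 11, 12, 15, 16, 20, 23, 28, 29, 33, 46}, so |A + A| = 19. Thus K = 19/6. For comparison, the minimum possible |A + A| over all 6-element sets is 2·6 − 1 = 11 (so min K = 11/6), attained only by arithmetic progressions.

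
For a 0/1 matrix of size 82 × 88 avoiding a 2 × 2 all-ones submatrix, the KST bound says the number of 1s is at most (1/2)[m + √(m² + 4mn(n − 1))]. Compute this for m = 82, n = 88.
z(82, 88; 2, 2) ≤ (1/2)[82 + √(82² + 4·82·88·87)] = (1/2)[82 + √2517892] = 834.3933

Kővári–Sós–Turán: let r_1, ..., r_82 be the row sums and z = Σ r_i the total number of 1s. Each pair of columns can share at most one row with both entries 1 (else a 2×2 all-ones block appears), so Σ_i C(r_i, 2) ≤ C(88, 2) = 3828. By convexity Σ_i C(r_i, 2) ≥ 82·C(z/82, 2) = z(z − 82)/(2·82), giving z² − 82z − 82·88·87 ≤ 0 and hence z ≤ (1/2)[82 + √(6724 + 4·627792)] = (1/2)[82 + √2517892] ≈ (1/2)(82 + 1586.7867) = 834.3933.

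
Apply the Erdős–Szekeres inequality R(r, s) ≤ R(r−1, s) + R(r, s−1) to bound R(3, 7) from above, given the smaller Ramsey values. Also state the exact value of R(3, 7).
R(3, 7) ≤ R(2, 7) + R(3, 6) = 7 + 18 = 25; exact value R(3, 7) = 23.

The Erdős–Szekeres recurrence R(r, s) ≤ R(r−1, s) + R(r, s−1) applied to (r, s) = (3, 7) gives
  R(3, 7) ≤ R(2, 7) + R(3, 6) = 7 + 18 = 25.
(Recall R(2, k) = k and R is symmetric.) The recurrence is not tight here (it gives 25, but the exact value is R(3, 7) = 23); the tight upper bound requires a sharper argument than the simple recurrence, combined with a lower-bound construction on K_{22}.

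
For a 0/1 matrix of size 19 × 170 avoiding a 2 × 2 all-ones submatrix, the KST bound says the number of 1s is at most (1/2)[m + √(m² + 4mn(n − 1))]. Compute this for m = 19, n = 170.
z(19, 170; 2, 2) ≤ (1/2)[19 + √(19² + 4·19·170·169)] = (1/2)[19 + √2183841] = 748.3912

Kővári–Sós–Turán: let r_1, ..., r_19 be the row sums and z = Σ r_i the total number of 1s. Each pair of columns can share at most one row with both entries 1 (else a 2×2 all-ones block appears), so Σ_i C(r_i, 2) ≤ C(170, 2) = 14365. By convexity Σ_i C(r_i, 2) ≥ 19·C(z/19, 2) = z(z − 19)/(2·19), giving z² − 19z − 19·170·169 ≤ 0 and hence z ≤ (1/2)[19 + √(361 + 4·545870)] = (1/2)[19 + √2183841] ≈ (1/2)(19 + 1477.7825) = 748.3912.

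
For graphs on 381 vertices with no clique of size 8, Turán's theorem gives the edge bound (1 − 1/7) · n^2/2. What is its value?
Turán density bound = (6/7) · 381^2/2 = 435483/7 ≈ 62211.8571

Turán's theorem: ex(n, K_{r+1}) is achieved by the complete r-partite Turán graph T(n, r) with parts as balanced as possible, and is at most (1 − 1/r) · n^2/2. For r = 7, n = 381: the density bound is (6/7) · 145161/2 = 435483/7 ≈ 62211.8571. The integer-valued extremum is e(T(381, 7)) = 62211, which is strictly less than the density bound 435483/7 since 7 ∤ 381 (the parts of T(381, 7) cannot all be equal).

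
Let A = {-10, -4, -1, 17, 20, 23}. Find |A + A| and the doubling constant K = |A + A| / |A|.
K = |A + A| / |A| = 17/6

Enumerate A + A = {a + b : a, b ∈ A}. With |A| = 6, there are |A|^2 = 36 ordered sum pairs; collecting distinct values, A + A = {-20, -14, -11, -8, -5, -2, 7, 10, 13, 16, 19, 22, 34, 37, 40, 43, 46}, so |A + A| = 17. Thus K = 17/6. For comparison, the minimum possible |A + A| over all 6-element sets is 2·6 − 1 = 11 (so min K = 11/6), attained only by arithmetic progressions.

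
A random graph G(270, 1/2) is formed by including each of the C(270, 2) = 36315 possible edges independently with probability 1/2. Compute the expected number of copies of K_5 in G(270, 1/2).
E[# K_5] = C(270, 5) · (1/2)^C(5, 2) = 11520265554 / 2^10 = 5760132777/512 ≈ 11250259.330078

For each 5-subset S of vertices (there are C(270, 5) = 11520265554 such S), let X_S = 1 if S induces a K_5 (all C(5, 2) = 10 edges present). Then P(X_S = 1) = (1/2)^10 = 1/1024. By linearity of expectation, E[# K_5] = C(270, 5) · (1/2)^10 = 11520265554 / 1024 = 5760132777/512 ≈ 11250259.330078.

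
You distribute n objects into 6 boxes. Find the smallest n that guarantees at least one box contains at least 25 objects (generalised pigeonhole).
n = (25 − 1)·6 + 1 = 145

By the generalised pigeonhole principle, to guarantee some box contains ≥ r objects we need more than (r − 1) · k objects total. Threshold: n = (r − 1) · k + 1. With r = 25 and k = 6: n = 24 · 6 + 1 = 144 + 1 = 145. For n = 144 = 24 · 6, we can put exactly 24 objects in every box, avoiding 25 in any single one — so 145 is tight.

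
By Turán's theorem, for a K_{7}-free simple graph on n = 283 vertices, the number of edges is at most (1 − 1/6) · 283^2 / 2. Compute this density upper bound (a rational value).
Turán density bound = (5/6) · 283^2/2 = 400445/12 ≈ 33370.4167

Turán's theorem: ex(n, K_{r+1}) is achieved by the complete r-partite Turán graph T(n, r) with parts as balanced as possible, and is at most (1 − 1/r) · n^2/2. For r = 6, n = 283: the density bound is (5/6) · 80089/2 = 400445/12 ≈ 33370.4167. The integer-valued extremum is e(T(283, 6)) = 33370, which is strictly less than the density bound 400445/12 since 6 ∤ 283 (the parts of T(283, 6) cannot all be equal).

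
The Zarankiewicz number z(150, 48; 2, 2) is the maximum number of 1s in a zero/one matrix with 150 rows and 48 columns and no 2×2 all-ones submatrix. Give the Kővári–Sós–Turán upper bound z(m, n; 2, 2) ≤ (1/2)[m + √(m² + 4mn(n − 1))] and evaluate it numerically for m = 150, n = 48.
z(150, 48; 2, 2) ≤ (1/2)[150 + √(150² + 4·150·48·47)] = (1/2)[150 + √1376100] = 661.5364

Kővári–Sós–Turán: let r_1, ..., r_150 be the row sums and z = Σ r_i the total number of 1s. Each pair of columns can share at most one row with both entries 1 (else a 2×2 all-ones block appears), so Σ_i C(r_i, 2) ≤ C(48, 2) = 1128. By convexity Σ_i C(r_i, 2) ≥ 150·C(z/150, 2) = z(z − 150)/(2·150), giving z² − 150z − 150·48·47 ≤ 0 and hence z ≤ (1/2)[150 + √(22500 + 4·338400)] = (1/2)[150 + √1376100] ≈ (1/2)(150 + 1173.0729) = 661.5364.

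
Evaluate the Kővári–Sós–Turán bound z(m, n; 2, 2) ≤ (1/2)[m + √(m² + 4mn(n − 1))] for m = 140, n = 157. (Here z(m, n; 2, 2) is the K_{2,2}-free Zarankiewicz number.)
z(140, 157; 2, 2) ≤ (1/2)[140 + √(140² + 4·140·157·156)] = (1/2)[140 + √13735120] = 1923.0461

Kővári–Sós–Turán: let r_1, ..., r_140 be the row sums and z = Σ r_i the total number of 1s. Each pair of columns can share at most one row with both entries 1 (else a 2×2 all-ones block appears), so Σ_i C(r_i, 2) ≤ C(157, 2) = 12246. By convexity Σ_i C(r_i, 2) ≥ 140·C(z/140, 2) = z(z − 140)/(2·140), giving z² − 140z − 140·157·156 ≤ 0 and hence z ≤ (1/2)[140 + √(19600 + 4·3428880)] = (1/2)[140 + √13735120] ≈ (1/2)(140 + 3706.0923) = 1923.0461.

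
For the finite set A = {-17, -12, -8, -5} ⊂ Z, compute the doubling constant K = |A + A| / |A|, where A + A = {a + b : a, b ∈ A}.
K = |A + A| / |A| = 10/4 = 5/2

Enumerate A + A = {a + b : a, b ∈ A}. With |A| = 4, there are |A|^2 = 16 ordered sum pairs; collecting distinct values, A + A = {-34, -29, -25, -24, -22, -20, -17, -16, -13, -10}, so |A + A| = 10. Thus K = 10/4 = 5/2. For comparison, the minimum possible |A + A| over all 4-element sets is 2·4 − 1 = 7 (so min K = 7/4), attained only by arithmetic progressions.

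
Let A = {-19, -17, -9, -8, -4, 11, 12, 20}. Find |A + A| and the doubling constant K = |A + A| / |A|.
K = |A + A| / |A| = 33/8

Enumerate A + A = {a + b : a, b ∈ A}. With |A| = 8, there are |A|^2 = 64 ordered sum pairs; collecting distinct values, A + A = {-38, -36, -34, -28, -27, -26, -25, -23, -21, -18, -17, -16, -13, -12, -8, -7, -6, -5, 1, 2, 3, 4, 7, 8, 11, 12, 16, 22, 23, 24, 31, 32, 40}, so |A + A| = 33. Thus K = 33/8. For comparison, the minimum possible |A + A| over all 8-element sets is 2·8 − 1 = 15 (so min K = 15/8), attained only by arithmetic progressions.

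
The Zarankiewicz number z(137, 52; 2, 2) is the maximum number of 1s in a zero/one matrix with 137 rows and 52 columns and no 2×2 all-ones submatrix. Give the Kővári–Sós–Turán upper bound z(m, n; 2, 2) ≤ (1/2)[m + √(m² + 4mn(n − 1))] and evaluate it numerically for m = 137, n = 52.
z(137, 52; 2, 2) ≤ (1/2)[137 + √(137² + 4·137·52·51)] = (1/2)[137 + √1472065] = 675.1434

Kővári–Sós–Turán: let r_1, ..., r_137 be the row sums and z = Σ r_i the total number of 1s. Each pair of columns can share at most one row with both entries 1 (else a 2×2 all-ones block appears), so Σ_i C(r_i, 2) ≤ C(52, 2) = 1326. By convexity Σ_i C(r_i, 2) ≥ 137·C(z/137, 2) = z(z − 137)/(2·137), giving z² − 137z − 137·52·51 ≤ 0 and hence z ≤ (1/2)[137 + √(18769 + 4·363324)] = (1/2)[137 + √1472065] ≈ (1/2)(137 + 1213.2869) = 675.1434.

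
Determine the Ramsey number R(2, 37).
R(2, 37) = 37

R(2, k) = k for all k ≥ 2: in a 2-colouring of K_k, either some edge is red (a red K_2) or all edges are blue (a blue K_k). And K_{36} coloured all-blue has no blue K_37, so R(2, 37) > 36. Hence R(2, 37) = 37.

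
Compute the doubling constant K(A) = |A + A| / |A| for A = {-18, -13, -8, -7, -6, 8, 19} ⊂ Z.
K = |A + A| / |A| = 25/7

Enumerate A + A = {a + b : a, b ∈ A}. With |A| = 7, there are |A|^2 = 49 ordered sum pairs; collecting distinct values, A + A = {-36, -31, -26, -25, -24, -21, -20, -19, -16, -15, -14, -13, -12, -10, -5, 0, 1, 2, 6, 11, 12, 13, 16, 27, 38}, so |A + A| = 25. Thus K = 25/7. For comparison, the minimum possible |A + A| over all 7-element sets is 2·7 − 1 = 13 (so min K = 13/7), attained only by arithmetic progressions.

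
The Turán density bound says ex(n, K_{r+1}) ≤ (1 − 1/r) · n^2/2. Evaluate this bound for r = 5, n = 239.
Turán density bound = (4/5) · 239^2/2 = 114242/5 ≈ 22848.4

Turán's theorem: ex(n, K_{r+1}) is achieved by the complete r-partite Turán graph T(n, r) with parts as balanced as possible, and is at most (1 − 1/r) · n^2/2. For r = 5, n = 239: the density bound is (4/5) · 57121/2 = 114242/5 ≈ 22848.4. The integer-valued extremum is e(T(239, 5)) = 22848, which is strictly less than the density bound 114242/5 since 5 ∤ 239 (the parts of T(239, 5) cannot all be equal).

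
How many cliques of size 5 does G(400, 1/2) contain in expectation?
E[# K_5] = C(400, 5) · (1/2)^C(5, 2) = 83218600080 / 2^10 = 5201162505/64 = 81268164.140625

For each 5-subset S of vertices (there are C(400, 5) = 83218600080 such S), let X_S = 1 if S induces a K_5 (all C(5, 2) = 10 edges present). Then P(X_S = 1) = (1/2)^10 = 1/1024. By linearity of expectation, E[# K_5] = C(400, 5) · (1/2)^10 = 83218600080 / 1024 = 5201162505/64 = 81268164.140625.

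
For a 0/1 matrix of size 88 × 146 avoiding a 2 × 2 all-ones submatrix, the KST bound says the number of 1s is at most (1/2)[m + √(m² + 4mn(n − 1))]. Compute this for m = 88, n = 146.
z(88, 146; 2, 2) ≤ (1/2)[88 + √(88² + 4·88·146·145)] = (1/2)[88 + √7459584] = 1409.612

Kővári–Sós–Turán: let r_1, ..., r_88 be the row sums and z = Σ r_i the total number of 1s. Each pair of columns can share at most one row with both entries 1 (else a 2×2 all-ones block appears), so Σ_i C(r_i, 2) ≤ C(146, 2) = 10585. By convexity Σ_i C(r_i, 2) ≥ 88·C(z/88, 2) = z(z − 88)/(2·88), giving z² − 88z − 88·146·145 ≤ 0 and hence z ≤ (1/2)[88 + √(7744 + 4·1862960)] = (1/2)[88 + √7459584] ≈ (1/2)(88 + 2731.2239) = 1409.612.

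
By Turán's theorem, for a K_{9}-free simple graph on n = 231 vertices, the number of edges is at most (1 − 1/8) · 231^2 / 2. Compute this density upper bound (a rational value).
Turán density bound = (7/8) · 231^2/2 = 373527/16 ≈ 23345.4375

Turán's theorem: ex(n, K_{r+1}) is achieved by the complete r-partite Turán graph T(n, r) with parts as balanced as possible, and is at most (1 − 1/r) · n^2/2. For r = 8, n = 231: the density bound is (7/8) · 53361/2 = 373527/16 ≈ 23345.4375. The integer-valued extremum is e(T(231, 8)) = 23345, which is strictly less than the density bound 373527/16 since 8 ∤ 231 (the parts of T(231, 8) cannot all be equal).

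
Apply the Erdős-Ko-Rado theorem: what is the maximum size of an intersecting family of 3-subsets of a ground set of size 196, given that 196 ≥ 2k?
max |F| = C(195, 2) = 18915

Erdős-Ko-Rado (1961): when n ≥ 2k, max |F| = C(n−1, k−1). The bound is attained by the star {A : i ∈ A} for any fixed i ∈ [n]. Here C(196−1, 3−1) = C(195, 2) = 18915.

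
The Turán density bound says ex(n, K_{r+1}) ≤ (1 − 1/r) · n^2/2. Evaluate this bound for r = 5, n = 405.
Turán density bound = (4/5) · 405^2/2 = 65610

Turán's theorem: ex(n, K_{r+1}) is achieved by the complete r-partite Turán graph T(n, r) with parts as balanced as possible, and is at most (1 − 1/r) · n^2/2. For r = 5, n = 405: the density bound is (4/5) · 164025/2 = 65610. Since 5 ∣ 405, the Turán graph T(405, 5) has parts of equal size 81, and its edge count e(T(405, 5)) = 65610 attains the density bound exactly.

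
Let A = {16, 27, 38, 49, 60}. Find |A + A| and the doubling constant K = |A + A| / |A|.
K = |A + A| / |A| = 9/5

Enumerate A + A = {a + b : a, b ∈ A}. With |A| = 5, there are |A|^2 = 25 ordered sum pairs; collecting distinct values, A + A = {32, 43, 54, 65, 76, 87, 98, 109, 120}, so |A + A| = 9. Thus K = 9/5. Here |A + A| = 2|A| − 1 = 9, the minimum possible — so K = 9/5 is minimal, which holds iff A is an arithmetic progression.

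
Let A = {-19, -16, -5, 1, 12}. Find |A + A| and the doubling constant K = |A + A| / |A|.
K = |A + A| / |A| = 14/5

Enumerate A + A = {a + b : a, b ∈ A}. With |A| = 5, there are |A|^2 = 25 ordered sum pairs; collecting distinct values, A + A = {-38, -35, -32, -24, -21, -18, -15, -10, -7, -4, 2, 7, 13, 24}, so |A + A| = 14. Thus K = 14/5. For comparison, the minimum possible |A + A| over all 5-element sets is 2·5 − 1 = 9 (so min K = 9/5), attained only by arithmetic progressions.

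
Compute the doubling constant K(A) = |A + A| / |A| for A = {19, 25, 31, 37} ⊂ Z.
K = |A + A| / |A| = 7/4

Enumerate A + A = {a + b : a, b ∈ A}. With |A| = 4, there are |A|^2 = 16 ordered sum pairs; collecting distinct values, A + A = {38, 44, 50, 56, 62, 68, 74}, so |A + A| = 7. Thus K = 7/4. Here |A + A| = 2|A| − 1 = 7, the minimum possible — so K = 7/4 is minimal, which holds iff A is an arithmetic progression.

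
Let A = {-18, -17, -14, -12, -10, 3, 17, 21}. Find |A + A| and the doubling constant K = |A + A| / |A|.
K = |A + A| / |A| = 32/8 = 4

Enumerate A + A = {a + b : a, b ∈ A}. With |A| = 8, there are |A|^2 = 64 ordered sum pairs; collecting distinct values, A + A = {-36, -35, -34, -32, -31, -30, -29, -28, -27, -26, -24, -22, -20, -15, -14, -11, -9, -7, -1, 0, 3, 4, 5, 6, 7, 9, 11, 20, 24, 34, 38, 42}, so |A + A| = 32. Thus K = 32/8 = 4. For comparison, the minimum possible |A + A| over all 8-element sets is 2·8 − 1 = 15 (so min K = 15/8), attained only by arithmetic progressions.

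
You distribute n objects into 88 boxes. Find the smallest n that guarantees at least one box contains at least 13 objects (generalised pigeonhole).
n = (13 − 1)·88 + 1 = 1057

By the generalised pigeonhole principle, to guarantee some box contains ≥ r objects we need more than (r − 1) · k objects total. Threshold: n = (r − 1) · k + 1. With r = 13 and k = 88: n = 12 · 88 + 1 = 1056 + 1 = 1057. For n = 1056 = 12 · 88, we can put exactly 12 objects in every box, avoiding 13 in any single one — so 1057 is tight.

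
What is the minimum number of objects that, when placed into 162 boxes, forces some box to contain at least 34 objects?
n = (34 − 1)·162 + 1 = 5347

By the generalised pigeonhole principle, to guarantee some box contains ≥ r objects we need more than (r − 1) · k objects total. Threshold: n = (r − 1) · k + 1. With r = 34 and k = 162: n = 33 · 162 + 1 = 5346 + 1 = 5347. For n = 5346 = 33 · 162, we can put exactly 33 objects in every box, avoiding 34 in any single one — so 5347 is tight.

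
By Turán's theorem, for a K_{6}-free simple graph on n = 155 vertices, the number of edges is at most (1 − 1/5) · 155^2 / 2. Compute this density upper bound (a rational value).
Turán density bound = (4/5) · 155^2/2 = 9610

Turán's theorem: ex(n, K_{r+1}) is achieved by the complete r-partite Turán graph T(n, r) with parts as balanced as possible, and is at most (1 − 1/r) · n^2/2. For r = 5, n = 155: the density bound is (4/5) · 24025/2 = 9610. Since 5 ∣ 155, the Turán graph T(155, 5) has parts of equal size 31, and its edge count e(T(155, 5)) = 9610 attains the density bound exactly.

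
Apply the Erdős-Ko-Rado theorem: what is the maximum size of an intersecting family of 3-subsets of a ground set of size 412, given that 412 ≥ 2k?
max |F| = C(411, 2) = 84255

Erdős-Ko-Rado (1961): when n ≥ 2k, max |F| = C(n−1, k−1). The bound is attained by the star {A : i ∈ A} for any fixed i ∈ [n]. Here C(412−1, 3−1) = C(411, 2) = 84255.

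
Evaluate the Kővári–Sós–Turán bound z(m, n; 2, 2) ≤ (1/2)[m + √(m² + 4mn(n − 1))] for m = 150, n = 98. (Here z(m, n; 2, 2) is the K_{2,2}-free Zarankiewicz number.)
z(150, 98; 2, 2) ≤ (1/2)[150 + √(150² + 4·150·98·97)] = (1/2)[150 + √5726100] = 1271.4635

Kővári–Sós–Turán: let r_1, ..., r_150 be the row sums and z = Σ r_i the total number of 1s. Each pair of columns can share at most one row with both entries 1 (else a 2×2 all-ones block appears), so Σ_i C(r_i, 2) ≤ C(98, 2) = 4753. By convexity Σ_i C(r_i, 2) ≥ 150·C(z/150, 2) = z(z − 150)/(2·150), giving z² − 150z − 150·98·97 ≤ 0 and hence z ≤ (1/2)[150 + √(22500 + 4·1425900)] = (1/2)[150 + √5726100] ≈ (1/2)(150 + 2392.9271) = 1271.4635.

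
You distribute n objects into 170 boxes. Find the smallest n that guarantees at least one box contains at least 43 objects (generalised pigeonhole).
n = (43 − 1)·170 + 1 = 7141

By the generalised pigeonhole principle, to guarantee some box contains ≥ r objects we need more than (r − 1) · k objects total. Threshold: n = (r − 1) · k + 1. With r = 43 and k = 170: n = 42 · 170 + 1 = 7140 + 1 = 7141. For n = 7140 = 42 · 170, we can put exactly 42 objects in every box, avoiding 43 in any single one — so 7141 is tight.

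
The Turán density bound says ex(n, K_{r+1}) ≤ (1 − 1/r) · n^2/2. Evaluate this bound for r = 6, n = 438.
Turán density bound = (5/6) · 438^2/2 = 79935

Turán's theorem: ex(n, K_{r+1}) is achieved by the complete r-partite Turán graph T(n, r) with parts as balanced as possible, and is at most (1 − 1/r) · n^2/2. For r = 6, n = 438: the density bound is (5/6) · 191844/2 = 79935. Since 6 ∣ 438, the Turán graph T(438, 6) has parts of equal size 73, and its edge count e(T(438, 6)) = 79935 attains the density bound exactly.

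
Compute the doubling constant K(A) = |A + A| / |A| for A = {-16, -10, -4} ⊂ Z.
K = |A + A| / |A| = 5/3

Enumerate A + A = {a + b : a, b ∈ A}. With |A| = 3, there are |A|^2 = 9 ordered sum pairs; collecting distinct values, A + A = {-32, -26, -20, -14, -8}, so |A + A| = 5. Thus K = 5/3. Here |A + A| = 2|A| − 1 = 5, the minimum possible — so K = 5/3 is minimal, which holds iff A is an arithmetic progression.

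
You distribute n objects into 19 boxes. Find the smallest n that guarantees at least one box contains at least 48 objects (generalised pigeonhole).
n = (48 − 1)·19 + 1 = 894

By the generalised pigeonhole principle, to guarantee some box contains ≥ r objects we need more than (r − 1) · k objects total. Threshold: n = (r − 1) · k + 1. With r = 48 and k = 19: n = 47 · 19 + 1 = 893 + 1 = 894. For n = 893 = 47 · 19, we can put exactly 47 objects in every box, avoiding 48 in any single one — so 894 is tight.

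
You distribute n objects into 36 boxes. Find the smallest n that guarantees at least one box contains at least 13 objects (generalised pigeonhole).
n = (13 − 1)·36 + 1 = 433

By the generalised pigeonhole principle, to guarantee some box contains ≥ r objects we need more than (r − 1) · k objects total. Threshold: n = (r − 1) · k + 1. With r = 13 and k = 36: n = 12 · 36 + 1 = 432 + 1 = 433. For n = 432 = 12 · 36, we can put exactly 12 objects in every box, avoiding 13 in any single one — so 433 is tight.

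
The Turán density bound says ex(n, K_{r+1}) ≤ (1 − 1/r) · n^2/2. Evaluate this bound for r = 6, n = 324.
Turán density bound = (5/6) · 324^2/2 = 43740

Turán's theorem: ex(n, K_{r+1}) is achieved by the complete r-partite Turán graph T(n, r) with parts as balanced as possible, and is at most (1 − 1/r) · n^2/2. For r = 6, n = 324: the density bound is (5/6) · 104976/2 = 43740. Since 6 ∣ 324, the Turán graph T(324, 6) has parts of equal size 54, and its edge count e(T(324, 6)) = 43740 attains the density bound exactly.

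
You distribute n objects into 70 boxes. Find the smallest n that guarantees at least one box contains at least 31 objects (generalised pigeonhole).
n = (31 − 1)·70 + 1 = 2101

By the generalised pigeonhole principle, to guarantee some box contains ≥ r objects we need more than (r − 1) · k objects total. Threshold: n = (r − 1) · k + 1. With r = 31 and k = 70: n = 30 · 70 + 1 = 2100 + 1 = 2101. For n = 2100 = 30 · 70, we can put exactly 30 objects in every box, avoiding 31 in any single one — so 2101 is tight.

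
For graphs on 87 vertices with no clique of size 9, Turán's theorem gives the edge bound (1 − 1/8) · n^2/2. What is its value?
Turán density bound = (7/8) · 87^2/2 = 52983/16 ≈ 3311.4375

Turán's theorem: ex(n, K_{r+1}) is achieved by the complete r-partite Turán graph T(n, r) with parts as balanced as possible, and is at most (1 − 1/r) · n^2/2. For r = 8, n = 87: the density bound is (7/8) · 7569/2 = 52983/16 ≈ 3311.4375. The integer-valued extremum is e(T(87, 8)) = 3311, which is strictly less than the density bound 52983/16 since 8 ∤ 87 (the parts of T(87, 8) cannot all be equal).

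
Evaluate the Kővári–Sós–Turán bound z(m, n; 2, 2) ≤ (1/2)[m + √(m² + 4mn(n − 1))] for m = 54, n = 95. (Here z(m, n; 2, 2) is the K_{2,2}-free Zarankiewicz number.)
z(54, 95; 2, 2) ≤ (1/2)[54 + √(54² + 4·54·95·94)] = (1/2)[54 + √1931796] = 721.9453

Kővári–Sós–Turán: let r_1, ..., r_54 be the row sums and z = Σ r_i the total number of 1s. Each pair of columns can share at most one row with both entries 1 (else a 2×2 all-ones block appears), so Σ_i C(r_i, 2) ≤ C(95, 2) = 4465. By convexity Σ_i C(r_i, 2) ≥ 54·C(z/54, 2) = z(z − 54)/(2·54), giving z² − 54z − 54·95·94 ≤ 0 and hence z ≤ (1/2)[54 + √(2916 + 4·482220)] = (1/2)[54 + √1931796] ≈ (1/2)(54 + 1389.8906) = 721.9453.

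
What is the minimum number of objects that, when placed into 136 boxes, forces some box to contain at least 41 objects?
n = (41 − 1)·136 + 1 = 5441

By the generalised pigeonhole principle, to guarantee some box contains ≥ r objects we need more than (r − 1) · k objects total. Threshold: n = (r − 1) · k + 1. With r = 41 and k = 136: n = 40 · 136 + 1 = 5440 + 1 = 5441. For n = 5440 = 40 · 136, we can put exactly 40 objects in every box, avoiding 41 in any single one — so 5441 is tight.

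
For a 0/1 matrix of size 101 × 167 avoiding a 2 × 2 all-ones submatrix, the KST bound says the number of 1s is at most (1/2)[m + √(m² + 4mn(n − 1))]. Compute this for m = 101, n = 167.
z(101, 167; 2, 2) ≤ (1/2)[101 + √(101² + 4·101·167·166)] = (1/2)[101 + √11209889] = 1724.5586

Kővári–Sós–Turán: let r_1, ..., r_101 be the row sums and z = Σ r_i the total number of 1s. Each pair of columns can share at most one row with both entries 1 (else a 2×2 all-ones block appears), so Σ_i C(r_i, 2) ≤ C(167, 2) = 13861. By convexity Σ_i C(r_i, 2) ≥ 101·C(z/101, 2) = z(z − 101)/(2·101), giving z² − 101z − 101·167·166 ≤ 0 and hence z ≤ (1/2)[101 + √(10201 + 4·2799922)] = (1/2)[101 + √11209889] ≈ (1/2)(101 + 3348.1172) = 1724.5586.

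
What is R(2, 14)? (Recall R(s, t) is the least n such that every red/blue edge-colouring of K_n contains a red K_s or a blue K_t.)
R(2, 14) = 14

R(2, k) = k for all k ≥ 2: in a 2-colouring of K_k, either some edge is red (a red K_2) or all edges are blue (a blue K_k). And K_{13} coloured all-blue has no blue K_14, so R(2, 14) > 13. Hence R(2, 14) = 14.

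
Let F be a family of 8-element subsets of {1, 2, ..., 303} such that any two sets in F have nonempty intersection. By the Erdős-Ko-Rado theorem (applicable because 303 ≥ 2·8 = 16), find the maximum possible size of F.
max |F| = C(302, 7) = 42383788092360

Erdős-Ko-Rado (1961): when n ≥ 2k, max |F| = C(n−1, k−1). The bound is attained by the star {A : i ∈ A} for any fixed i ∈ [n]. Here C(303−1, 8−1) = C(302, 7) = 42383788092360.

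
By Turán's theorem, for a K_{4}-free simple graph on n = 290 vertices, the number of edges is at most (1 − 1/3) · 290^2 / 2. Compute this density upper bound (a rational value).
Turán density bound = (2/3) · 290^2/2 = 84100/3 ≈ 28033.3333

Turán's theorem: ex(n, K_{r+1}) is achieved by the complete r-partite Turán graph T(n, r) with parts as balanced as possible, and is at most (1 − 1/r) · n^2/2. For r = 3, n = 290: the density bound is (2/3) · 84100/2 = 84100/3 ≈ 28033.3333. The integer-valued extremum is e(T(290, 3)) = 28033, which is strictly less than the density bound 84100/3 since 3 ∤ 290 (the parts of T(290, 3) cannot all be equal).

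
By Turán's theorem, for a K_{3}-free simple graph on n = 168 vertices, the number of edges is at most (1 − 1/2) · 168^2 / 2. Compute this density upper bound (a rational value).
Turán density bound = (1/2) · 168^2/2 = 7056

Turán's theorem: ex(n, K_{r+1}) is achieved by the complete r-partite Turán graph T(n, r) with parts as balanced as possible, and is at most (1 − 1/r) · n^2/2. For r = 2, n = 168: the density bound is (1/2) · 28224/2 = 7056. Since 2 ∣ 168, the Turán graph T(168, 2) has parts of equal size 84, and its edge count e(T(168, 2)) = 7056 attains the density bound exactly.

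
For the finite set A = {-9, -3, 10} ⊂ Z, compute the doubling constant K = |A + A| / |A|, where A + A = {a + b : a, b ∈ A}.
K = |A + A| / |A| = 6/3 = 2

Enumerate A + A = {a + b : a, b ∈ A}. With |A| = 3, there are |A|^2 = 9 ordered sum pairs; collecting distinct values, A + A = {-18, -12, -6, 1, 7, 20}, so |A + A| = 6. Thus K = 6/3 = 2. For comparison, the minimum possible |A + A| over all 3-element sets is 2·3 − 1 = 5 (so min K = 5/3), attained only by arithmetic progressions.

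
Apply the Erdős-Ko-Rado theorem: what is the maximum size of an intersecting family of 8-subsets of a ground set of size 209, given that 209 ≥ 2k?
max |F| = C(208, 7) = 3017878841328

The Erdős-Ko-Rado theorem states: for n ≥ 2k, an intersecting family of k-subsets of an n-element set has size at most C(n − 1, k − 1), with equality for 'star' families {A ⊆ [n] : |A| = k, i ∈ A} (fix an element i). For n = 209, k = 8: C(208, 7) = 3017878841328.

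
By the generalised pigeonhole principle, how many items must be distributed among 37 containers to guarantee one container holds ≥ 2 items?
n = (2 − 1)·37 + 1 = 38

By the generalised pigeonhole principle, to guarantee some box contains ≥ r objects we need more than (r − 1) · k objects total. Threshold: n = (r − 1) · k + 1. With r = 2 and k = 37: n = 1 · 37 + 1 = 37 + 1 = 38. For n = 37 = 1 · 37, we can put exactly 1 objects in every box, avoiding 2 in any single one — so 38 is tight.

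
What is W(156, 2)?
W(156, 2) = 156 + 1 = 157

A 2-term AP is any pair of integers, so a monochromatic 2-AP exists iff some colour is used at least twice. With 156 colours, the colouring i ↦ i on {1, ..., 156} uses each colour once, avoiding any monochromatic pair, so W(156, 2) > 156. For {1, ..., 157}, pigeonhole forces two integers of the same colour, which form a monochromatic 2-AP. Hence W(156, 2) = 157.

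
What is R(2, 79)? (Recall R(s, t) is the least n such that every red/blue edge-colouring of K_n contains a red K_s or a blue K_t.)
R(2, 79) = 79

R(2, k) = k for all k ≥ 2: in a 2-colouring of K_k, either some edge is red (a red K_2) or all edges are blue (a blue K_k). And K_{78} coloured all-blue has no blue K_79, so R(2, 79) > 78. Hence R(2, 79) = 79.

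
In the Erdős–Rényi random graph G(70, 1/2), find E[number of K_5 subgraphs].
E[# K_5] = C(70, 5) · (1/2)^C(5, 2) = 12103014 / 2^10 = 6051507/512 ≈ 11819.349609

For each 5-subset S of vertices (there are C(70, 5) = 12103014 such S), let X_S = 1 if S induces a K_5 (all C(5, 2) = 10 edges present). Then P(X_S = 1) = (1/2)^10 = 1/1024. By linearity of expectation, E[# K_5] = C(70, 5) · (1/2)^10 = 12103014 / 1024 = 6051507/512 ≈ 11819.349609.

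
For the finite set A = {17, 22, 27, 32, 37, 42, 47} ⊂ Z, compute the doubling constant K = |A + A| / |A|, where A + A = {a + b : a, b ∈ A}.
K = |A + A| / |A| = 13/7

Enumerate A + A = {a + b : a, b ∈ A}. With |A| = 7, there are |A|^2 = 49 ordered sum pairs; collecting distinct values, A + A = {34, 39, 44, 49, 54, 59, 64, 69, 74, 79, 84, 89, 94}, so |A + A| = 13. Thus K = 13/7. Here |A + A| = 2|A| − 1 = 13, the minimum possible — so K = 13/7 is minimal, which holds iff A is an arithmetic progression.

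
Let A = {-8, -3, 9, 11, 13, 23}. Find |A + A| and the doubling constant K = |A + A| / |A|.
K = |A + A| / |A| = 19/6

Enumerate A + A = {a + b : a, b ∈ A}. With |A| = 6, there are |A|^2 = 36 ordered sum pairs; collecting distinct values, A + A = {-16, -11, -6, 1, 3, 5, 6, 8, 10, 15, 18, 20, 22, 24, 26, 32, 34, 36, 46}, so |A + A| = 19. Thus K = 19/6. For comparison, the minimum possible |A + A| over all 6-element sets is 2·6 − 1 = 11 (so min K = 11/6), attained only by arithmetic progressions.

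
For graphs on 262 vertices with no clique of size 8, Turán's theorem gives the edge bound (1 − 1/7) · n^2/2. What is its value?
Turán density bound = (6/7) · 262^2/2 = 205932/7 ≈ 29418.8571

Turán's theorem: ex(n, K_{r+1}) is achieved by the complete r-partite Turán graph T(n, r) with parts as balanced as possible, and is at most (1 − 1/r) · n^2/2. For r = 7, n = 262: the density bound is (6/7) · 68644/2 = 205932/7 ≈ 29418.8571. The integer-valued extremum is e(T(262, 7)) = 29418, which is strictly less than the density bound 205932/7 since 7 ∤ 262 (the parts of T(262, 7) cannot all be equal).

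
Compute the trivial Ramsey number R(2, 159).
R(2, 159) = 159

R(2, k) = k for all k ≥ 2: in a 2-colouring of K_k, either some edge is red (a red K_2) or all edges are blue (a blue K_k). And K_{158} coloured all-blue has no blue K_159, so R(2, 159) > 158. Hence R(2, 159) = 159.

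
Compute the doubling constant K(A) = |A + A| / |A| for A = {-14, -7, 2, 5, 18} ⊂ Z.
K = |A + A| / |A| = 14/5

Enumerate A + A = {a + b : a, b ∈ A}. With |A| = 5, there are |A|^2 = 25 ordered sum pairs; collecting distinct values, A + A = {-28, -21, -14, -12, -9, -5, -2, 4, 7, 10, 11, 20, 23, 36}, so |A + A| = 14. Thus K = 14/5. For comparison, the minimum possible |A + A| over all 5-element sets is 2·5 − 1 = 9 (so min K = 9/5), attained only by arithmetic progressions.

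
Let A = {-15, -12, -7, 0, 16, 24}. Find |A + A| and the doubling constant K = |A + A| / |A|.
K = |A + A| / |A| = 20/6 = 10/3

Enumerate A + A = {a + b : a, b ∈ A}. With |A| = 6, there are |A|^2 = 36 ordered sum pairs; collecting distinct values, A + A = {-30, -27, -24, -22, -19, -15, -14, -12, -7, 0, 1, 4, 9, 12, 16, 17, 24, 32, 40, 48}, so |A + A| = 20. Thus K = 20/6 = 10/3. For comparison, the minimum possible |A + A| over all 6-element sets is 2·6 − 1 = 11 (so min K = 11/6), attained only by arithmetic progressions.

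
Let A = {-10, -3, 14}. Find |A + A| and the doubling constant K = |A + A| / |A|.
K = |A + A| / |A| = 6/3 = 2

Enumerate A + A = {a + b : a, b ∈ A}. With |A| = 3, there are |A|^2 = 9 ordered sum pairs; collecting distinct values, A + A = {-20, -13, -6, 4, 11, 28}, so |A + A| = 6. Thus K = 6/3 = 2. For comparison, the minimum possible |A + A| over all 3-element sets is 2·3 − 1 = 5 (so min K = 5/3), attained only by arithmetic progressions.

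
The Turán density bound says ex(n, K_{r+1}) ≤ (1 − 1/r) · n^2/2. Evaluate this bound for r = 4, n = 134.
Turán density bound = (3/4) · 134^2/2 = 13467/2 ≈ 6733.5

Turán's theorem: ex(n, K_{r+1}) is achieved by the complete r-partite Turán graph T(n, r) with parts as balanced as possible, and is at most (1 − 1/r) · n^2/2. For r = 4, n = 134: the density bound is (3/4) · 17956/2 = 13467/2 ≈ 6733.5. The integer-valued extremum is e(T(134, 4)) = 6733, which is strictly less than the density bound 13467/2 since 4 ∤ 134 (the parts of T(134, 4) cannot all be equal).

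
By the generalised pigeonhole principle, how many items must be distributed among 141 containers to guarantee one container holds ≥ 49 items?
n = (49 − 1)·141 + 1 = 6769

By the generalised pigeonhole principle, to guarantee some box contains ≥ r objects we need more than (r − 1) · k objects total. Threshold: n = (r − 1) · k + 1. With r = 49 and k = 141: n = 48 · 141 + 1 = 6768 + 1 = 6769. For n = 6768 = 48 · 141, we can put exactly 48 objects in every box, avoiding 49 in any single one — so 6769 is tight.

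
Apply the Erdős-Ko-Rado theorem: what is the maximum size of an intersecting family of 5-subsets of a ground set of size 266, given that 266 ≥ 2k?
max |F| = C(265, 4) = 200860990

The Erdős-Ko-Rado theorem states: for n ≥ 2k, an intersecting family of k-subsets of an n-element set has size at most C(n − 1, k − 1), with equality for 'star' families {A ⊆ [n] : |A| = k, i ∈ A} (fix an element i). For n = 266, k = 5: C(265, 4) = 200860990.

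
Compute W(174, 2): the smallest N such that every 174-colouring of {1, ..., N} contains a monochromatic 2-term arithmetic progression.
W(174, 2) = 174 + 1 = 175

A 2-term AP is any pair of integers, so a monochromatic 2-AP exists iff some colour is used at least twice. With 174 colours, the colouring i ↦ i on {1, ..., 174} uses each colour once, avoiding any monochromatic pair, so W(174, 2) > 174. For {1, ..., 175}, pigeonhole forces two integers of the same colour, which form a monochromatic 2-AP. Hence W(174, 2) = 175.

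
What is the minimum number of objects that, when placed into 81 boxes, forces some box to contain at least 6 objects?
n = (6 − 1)·81 + 1 = 406

By the generalised pigeonhole principle, to guarantee some box contains ≥ r objects we need more than (r − 1) · k objects total. Threshold: n = (r − 1) · k + 1. With r = 6 and k = 81: n = 5 · 81 + 1 = 405 + 1 = 406. For n = 405 = 5 · 81, we can put exactly 5 objects in every box, avoiding 6 in any single one — so 406 is tight.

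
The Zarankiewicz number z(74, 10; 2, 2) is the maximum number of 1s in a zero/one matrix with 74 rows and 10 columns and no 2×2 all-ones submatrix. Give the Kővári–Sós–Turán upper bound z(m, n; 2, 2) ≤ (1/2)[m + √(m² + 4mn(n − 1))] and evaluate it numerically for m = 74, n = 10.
z(74, 10; 2, 2) ≤ (1/2)[74 + √(74² + 4·74·10·9)] = (1/2)[74 + √32116] = 126.6047

Kővári–Sós–Turán: let r_1, ..., r_74 be the row sums and z = Σ r_i the total number of 1s. Each pair of columns can share at most one row with both entries 1 (else a 2×2 all-ones block appears), so Σ_i C(r_i, 2) ≤ C(10, 2) = 45. By convexity Σ_i C(r_i, 2) ≥ 74·C(z/74, 2) = z(z − 74)/(2·74), giving z² − 74z − 74·10·9 ≤ 0 and hence z ≤ (1/2)[74 + √(5476 + 4·6660)] = (1/2)[74 + √32116] ≈ (1/2)(74 + 179.2094) = 126.6047.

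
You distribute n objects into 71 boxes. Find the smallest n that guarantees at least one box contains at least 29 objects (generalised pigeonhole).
n = (29 − 1)·71 + 1 = 1989

By the generalised pigeonhole principle, to guarantee some box contains ≥ r objects we need more than (r − 1) · k objects total. Threshold: n = (r − 1) · k + 1. With r = 29 and k = 71: n = 28 · 71 + 1 = 1988 + 1 = 1989. For n = 1988 = 28 · 71, we can put exactly 28 objects in every box, avoiding 29 in any single one — so 1989 is tight.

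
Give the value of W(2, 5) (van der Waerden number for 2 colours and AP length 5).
W(2, 5) = 178

W(2, 5) = 178. The lower bound W(2, 5) > 177 comes from an explicit good 2-colouring of [1, 177]; the upper bound W(2, 5) ≤ 178 was verified by exhaustive search over 2-colourings of [1, 178].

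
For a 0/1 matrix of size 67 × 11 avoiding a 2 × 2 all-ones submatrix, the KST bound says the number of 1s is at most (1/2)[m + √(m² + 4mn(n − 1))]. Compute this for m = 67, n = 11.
z(67, 11; 2, 2) ≤ (1/2)[67 + √(67² + 4·67·11·10)] = (1/2)[67 + √33969] = 125.6534

Kővári–Sós–Turán: let r_1, ..., r_67 be the row sums and z = Σ r_i the total number of 1s. Each pair of columns can share at most one row with both entries 1 (else a 2×2 all-ones block appears), so Σ_i C(r_i, 2) ≤ C(11, 2) = 55. By convexity Σ_i C(r_i, 2) ≥ 67·C(z/67, 2) = z(z − 67)/(2·67), giving z² − 67z − 67·11·10 ≤ 0 and hence z ≤ (1/2)[67 + √(4489 + 4·7370)] = (1/2)[67 + √33969] ≈ (1/2)(67 + 184.3068) = 125.6534.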